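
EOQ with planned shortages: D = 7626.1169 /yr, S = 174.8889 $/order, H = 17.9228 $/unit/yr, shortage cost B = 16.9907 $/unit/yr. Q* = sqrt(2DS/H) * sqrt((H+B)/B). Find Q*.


sqrt(2DS/H) = 385.7846
sqrt((H+B)/B) = 1.4335
Q* = 385.7846 * 1.4335 = 553.0138

553.0138 units


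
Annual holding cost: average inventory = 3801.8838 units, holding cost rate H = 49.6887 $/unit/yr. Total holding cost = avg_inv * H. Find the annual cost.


Cost = 3801.8838 * 49.6887 = 188910.6636

188910.6636 $/yr


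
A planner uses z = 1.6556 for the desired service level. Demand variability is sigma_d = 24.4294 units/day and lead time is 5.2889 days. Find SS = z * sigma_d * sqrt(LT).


sqrt(LT) = sqrt(5.2889) = 2.2998
SS = 1.6556 * 24.4294 * 2.2998 = 93.0146

93.0146 units


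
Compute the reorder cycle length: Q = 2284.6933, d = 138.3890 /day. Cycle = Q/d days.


Cycle = 2284.6933 / 138.3890 = 16.5092

16.5092 days


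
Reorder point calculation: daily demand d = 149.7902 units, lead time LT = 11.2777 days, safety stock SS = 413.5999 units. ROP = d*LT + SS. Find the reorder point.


d*LT = 149.7902 * 11.2777 = 1689.2889
ROP = 1689.2889 + 413.5999 = 2102.8888

2102.8888 units


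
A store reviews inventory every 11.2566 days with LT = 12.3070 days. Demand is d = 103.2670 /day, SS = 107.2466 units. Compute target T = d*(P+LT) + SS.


P + LT = 23.5636
d*(P+LT) = 103.2670 * 23.5636 = 2433.3423
T = 2433.3423 + 107.2466 = 2540.5889

2540.5889 units


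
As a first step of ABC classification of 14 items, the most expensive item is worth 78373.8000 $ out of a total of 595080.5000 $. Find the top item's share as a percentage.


Top item = 78373.8000
Total = 595080.5000
Percentage = 78373.8000 / 595080.5000 * 100 = 13.1703

13.1703%


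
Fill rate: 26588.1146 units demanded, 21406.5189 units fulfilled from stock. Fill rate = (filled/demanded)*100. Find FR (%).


FR = 21406.5189 / 26588.1146 * 100 = 80.5116

80.5116%


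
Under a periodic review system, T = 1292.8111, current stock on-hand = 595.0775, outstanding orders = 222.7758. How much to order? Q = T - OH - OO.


Inventory position = OH + OO = 595.0775 + 222.7758 = 817.8533
Q = 1292.8111 - 817.8533 = 474.9578

474.9578 units


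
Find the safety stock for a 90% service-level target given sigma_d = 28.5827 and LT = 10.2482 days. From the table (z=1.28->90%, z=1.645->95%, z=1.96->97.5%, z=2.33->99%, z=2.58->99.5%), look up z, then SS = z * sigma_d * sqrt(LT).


From the table, SL = 90% corresponds to z = 1.28
sqrt(LT) = sqrt(10.2482) = 3.2013
SS = 1.28 * 28.5827 * 3.2013 = 117.1216

117.1216 units


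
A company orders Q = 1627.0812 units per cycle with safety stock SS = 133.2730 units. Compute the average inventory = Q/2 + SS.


Q/2 = 813.5406
Avg = 813.5406 + 133.2730 = 946.8136

946.8136 units


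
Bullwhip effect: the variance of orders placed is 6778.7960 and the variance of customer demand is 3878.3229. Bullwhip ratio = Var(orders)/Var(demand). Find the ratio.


BW = 6778.7960 / 3878.3229 = 1.7479

1.7479


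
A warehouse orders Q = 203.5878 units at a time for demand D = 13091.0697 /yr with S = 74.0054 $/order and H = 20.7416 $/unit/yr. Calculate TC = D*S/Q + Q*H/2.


Ordering cost = D*S/Q = 4758.6832
Holding cost = Q*H/2 = 2111.3684
TC = 4758.6832 + 2111.3684 = 6870.0516

6870.0516 $/yr


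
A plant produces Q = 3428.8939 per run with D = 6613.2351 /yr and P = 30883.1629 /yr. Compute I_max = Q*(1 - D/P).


D/P = 0.2141
1 - D/P = 0.7859
I_max = 3428.8939 * 0.7859 = 2694.6400

2694.6400 units


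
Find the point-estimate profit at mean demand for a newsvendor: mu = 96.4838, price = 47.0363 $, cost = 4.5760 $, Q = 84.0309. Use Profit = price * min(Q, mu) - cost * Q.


Sales at mu = min(84.0309, 96.4838) = 84.0309
Revenue = 47.0363 * 84.0309 = 3952.5026
Total cost = 4.5760 * 84.0309 = 384.5254
Profit = 3952.5026 - 384.5254 = 3567.9772

3567.9772 $


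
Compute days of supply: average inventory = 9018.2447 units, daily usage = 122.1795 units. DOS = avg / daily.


DOS = 9018.2447 / 122.1795 = 73.8114

73.8114 days


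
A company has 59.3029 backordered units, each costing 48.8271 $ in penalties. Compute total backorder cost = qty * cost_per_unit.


Total = 59.3029 * 48.8271 = 2895.5886

2895.5886 $


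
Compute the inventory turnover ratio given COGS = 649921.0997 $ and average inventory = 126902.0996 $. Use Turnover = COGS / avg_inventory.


Turnover = 649921.0997 / 126902.0996 = 5.1214

5.1214


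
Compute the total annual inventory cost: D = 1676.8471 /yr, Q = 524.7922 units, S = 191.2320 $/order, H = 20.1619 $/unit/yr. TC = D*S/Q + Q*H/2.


Ordering cost = D*S/Q = 611.0358
Holding cost = Q*H/2 = 5290.4039
TC = 611.0358 + 5290.4039 = 5901.4397

5901.4397 $/yr


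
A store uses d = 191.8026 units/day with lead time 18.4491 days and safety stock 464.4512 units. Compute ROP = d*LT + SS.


d*LT = 191.8026 * 18.4491 = 3538.5853
ROP = 3538.5853 + 464.4512 = 4003.0365

4003.0365 units


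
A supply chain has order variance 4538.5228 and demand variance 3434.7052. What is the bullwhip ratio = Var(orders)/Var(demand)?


BW = 4538.5228 / 3434.7052 = 1.3214

1.3214


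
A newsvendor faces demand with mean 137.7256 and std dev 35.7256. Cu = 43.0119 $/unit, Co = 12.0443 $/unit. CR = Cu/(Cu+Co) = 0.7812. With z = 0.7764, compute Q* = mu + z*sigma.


CR = Cu/(Cu+Co) = 43.0119/(43.0119+12.0443) = 0.7812
z = 0.7764
Q* = 137.7256 + 0.7764 * 35.7256 = 165.4630

165.4630 units


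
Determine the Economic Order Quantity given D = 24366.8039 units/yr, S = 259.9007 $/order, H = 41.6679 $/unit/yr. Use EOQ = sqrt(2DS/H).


2*D*S = 2 * 24366.8039 * 259.9007 = 12665898.7807
2*D*S/H = 303972.5731
EOQ = sqrt(303972.5731) = 551.3371

551.3371 units


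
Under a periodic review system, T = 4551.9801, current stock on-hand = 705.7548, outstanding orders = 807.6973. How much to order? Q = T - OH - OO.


Inventory position = OH + OO = 705.7548 + 807.6973 = 1513.4521
Q = 4551.9801 - 1513.4521 = 3038.5280

3038.5280 units


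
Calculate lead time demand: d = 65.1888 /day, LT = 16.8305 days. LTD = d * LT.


LTD = 65.1888 * 16.8305 = 1097.1601

1097.1601 units


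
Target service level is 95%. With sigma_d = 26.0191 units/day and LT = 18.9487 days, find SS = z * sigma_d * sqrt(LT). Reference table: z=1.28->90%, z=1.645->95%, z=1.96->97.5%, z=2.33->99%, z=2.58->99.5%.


From the table, SL = 95% corresponds to z = 1.645
sqrt(LT) = sqrt(18.9487) = 4.3530
SS = 1.645 * 26.0191 * 4.3530 = 186.3150

186.3150 units


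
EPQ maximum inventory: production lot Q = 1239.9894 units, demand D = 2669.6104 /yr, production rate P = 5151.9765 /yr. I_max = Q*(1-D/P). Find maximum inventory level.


D/P = 0.5182
1 - D/P = 0.4818
I_max = 1239.9894 * 0.4818 = 597.4615

597.4615 units


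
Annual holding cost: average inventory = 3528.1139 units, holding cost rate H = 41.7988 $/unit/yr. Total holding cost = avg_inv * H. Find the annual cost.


Cost = 3528.1139 * 41.7988 = 147470.9273

147470.9273 $/yr


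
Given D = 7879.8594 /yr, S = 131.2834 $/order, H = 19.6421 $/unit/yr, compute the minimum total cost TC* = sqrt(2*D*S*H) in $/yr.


2*D*S*H = 40639298.0119
TC* = sqrt(40639298.0119) = 6374.8959

6374.8959 $/yr


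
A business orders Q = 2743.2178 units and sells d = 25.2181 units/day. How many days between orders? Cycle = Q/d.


Cycle = 2743.2178 / 25.2181 = 108.7797

108.7797 days


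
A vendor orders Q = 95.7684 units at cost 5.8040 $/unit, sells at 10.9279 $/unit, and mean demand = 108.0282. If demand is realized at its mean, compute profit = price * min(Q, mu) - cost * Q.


Sales at mu = min(95.7684, 108.0282) = 95.7684
Revenue = 10.9279 * 95.7684 = 1046.5475
Total cost = 5.8040 * 95.7684 = 555.8398
Profit = 1046.5475 - 555.8398 = 490.7077

490.7077 $


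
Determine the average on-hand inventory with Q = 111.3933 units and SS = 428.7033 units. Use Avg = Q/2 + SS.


Q/2 = 55.6966
Avg = 55.6966 + 428.7033 = 484.3999

484.3999 units


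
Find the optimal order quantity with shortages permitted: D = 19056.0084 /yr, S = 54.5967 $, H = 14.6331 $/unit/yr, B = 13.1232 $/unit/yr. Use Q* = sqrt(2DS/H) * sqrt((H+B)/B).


sqrt(2DS/H) = 377.0908
sqrt((H+B)/B) = 1.4543
Q* = 377.0908 * 1.4543 = 548.4119

548.4119 units


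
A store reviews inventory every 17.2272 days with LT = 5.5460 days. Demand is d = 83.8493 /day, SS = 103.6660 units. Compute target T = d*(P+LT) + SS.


P + LT = 22.7732
d*(P+LT) = 83.8493 * 22.7732 = 1909.5169
T = 1909.5169 + 103.6660 = 2013.1829

2013.1829 units


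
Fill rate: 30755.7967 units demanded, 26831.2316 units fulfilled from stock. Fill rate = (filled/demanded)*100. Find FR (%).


FR = 26831.2316 / 30755.7967 * 100 = 87.2396

87.2396%


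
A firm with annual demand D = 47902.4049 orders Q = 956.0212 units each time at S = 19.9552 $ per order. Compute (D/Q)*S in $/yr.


Number of orders = D/Q = 50.1060
Cost = 50.1060 * 19.9552 = 999.8754

999.8754 $/yr


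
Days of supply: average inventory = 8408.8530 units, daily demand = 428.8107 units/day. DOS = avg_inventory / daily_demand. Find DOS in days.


DOS = 8408.8530 / 428.8107 = 19.6097

19.6097 days


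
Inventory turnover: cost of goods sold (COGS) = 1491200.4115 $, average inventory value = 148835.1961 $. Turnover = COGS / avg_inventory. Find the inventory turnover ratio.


Turnover = 1491200.4115 / 148835.1961 = 10.0191

10.0191


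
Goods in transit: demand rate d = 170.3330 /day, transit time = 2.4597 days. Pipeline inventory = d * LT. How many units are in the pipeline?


Pipeline = 170.3330 * 2.4597 = 418.9681

418.9681 units


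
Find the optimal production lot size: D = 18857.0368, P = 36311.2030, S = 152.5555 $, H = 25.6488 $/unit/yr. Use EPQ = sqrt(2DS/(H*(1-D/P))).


1 - D/P = 1 - 0.5193 = 0.4807
H*(1-D/P) = 12.3289
2DS = 5753489.3551
EPQ = sqrt(466665.6053) = 683.1293

683.1293 units


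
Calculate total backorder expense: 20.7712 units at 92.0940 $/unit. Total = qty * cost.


Total = 20.7712 * 92.0940 = 1912.9029

1912.9029 $


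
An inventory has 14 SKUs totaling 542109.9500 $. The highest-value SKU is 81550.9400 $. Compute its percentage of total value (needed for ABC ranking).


Top item = 81550.9400
Total = 542109.9500
Percentage = 81550.9400 / 542109.9500 * 100 = 15.0432

15.0432%


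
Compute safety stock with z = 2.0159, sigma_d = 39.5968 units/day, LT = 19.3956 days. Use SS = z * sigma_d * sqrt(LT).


sqrt(LT) = sqrt(19.3956) = 4.4040
SS = 2.0159 * 39.5968 * 4.4040 = 351.5448

351.5448 units


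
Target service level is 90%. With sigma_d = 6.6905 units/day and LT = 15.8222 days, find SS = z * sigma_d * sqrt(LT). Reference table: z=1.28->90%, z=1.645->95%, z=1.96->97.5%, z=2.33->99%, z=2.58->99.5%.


From the table, SL = 90% corresponds to z = 1.28
sqrt(LT) = sqrt(15.8222) = 3.9777
SS = 1.28 * 6.6905 * 3.9777 = 34.0645

34.0645 units


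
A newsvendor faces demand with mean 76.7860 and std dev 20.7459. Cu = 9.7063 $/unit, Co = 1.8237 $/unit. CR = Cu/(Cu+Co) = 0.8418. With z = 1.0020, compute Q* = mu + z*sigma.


CR = Cu/(Cu+Co) = 9.7063/(9.7063+1.8237) = 0.8418
z = 1.0020
Q* = 76.7860 + 1.0020 * 20.7459 = 97.5734

97.5734 units


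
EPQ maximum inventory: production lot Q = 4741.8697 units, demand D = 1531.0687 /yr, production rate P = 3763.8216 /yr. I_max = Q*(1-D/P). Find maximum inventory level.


D/P = 0.4068
1 - D/P = 0.5932
I_max = 4741.8697 * 0.5932 = 2812.9450

2812.9450 units


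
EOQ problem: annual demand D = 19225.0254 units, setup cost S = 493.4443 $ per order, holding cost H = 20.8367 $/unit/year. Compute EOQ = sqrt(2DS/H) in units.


2*D*S = 2 * 19225.0254 * 493.4443 = 18972958.4020
2*D*S/H = 910554.8576
EOQ = sqrt(910554.8576) = 954.2300

954.2300 units


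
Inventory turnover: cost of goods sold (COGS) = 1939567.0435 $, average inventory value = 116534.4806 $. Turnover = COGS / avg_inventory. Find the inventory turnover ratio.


Turnover = 1939567.0435 / 116534.4806 = 16.6437

16.6437


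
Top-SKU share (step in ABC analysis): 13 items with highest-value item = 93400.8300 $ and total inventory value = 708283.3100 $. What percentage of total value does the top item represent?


Top item = 93400.8300
Total = 708283.3100
Percentage = 93400.8300 / 708283.3100 * 100 = 13.1869

13.1869%


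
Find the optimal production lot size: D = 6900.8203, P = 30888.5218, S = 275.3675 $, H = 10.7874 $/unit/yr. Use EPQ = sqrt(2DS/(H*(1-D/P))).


1 - D/P = 1 - 0.2234 = 0.7766
H*(1-D/P) = 8.3774
2DS = 3800523.2679
EPQ = sqrt(453664.8196) = 673.5464

673.5464 units


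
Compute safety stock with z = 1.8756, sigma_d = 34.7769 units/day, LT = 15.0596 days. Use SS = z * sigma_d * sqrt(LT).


sqrt(LT) = sqrt(15.0596) = 3.8807
SS = 1.8756 * 34.7769 * 3.8807 = 253.1266

253.1266 units


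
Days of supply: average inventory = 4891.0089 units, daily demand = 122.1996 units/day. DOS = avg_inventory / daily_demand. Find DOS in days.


DOS = 4891.0089 / 122.1996 = 40.0248

40.0248 days


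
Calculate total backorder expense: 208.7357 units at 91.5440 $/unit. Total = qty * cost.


Total = 208.7357 * 91.5440 = 19108.5009

19108.5009 $


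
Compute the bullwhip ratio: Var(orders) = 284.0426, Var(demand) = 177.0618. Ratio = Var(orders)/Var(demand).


BW = 284.0426 / 177.0618 = 1.6042

1.6042


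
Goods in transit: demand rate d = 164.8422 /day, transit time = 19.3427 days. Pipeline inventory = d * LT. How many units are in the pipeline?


Pipeline = 164.8422 * 19.3427 = 3188.4932

3188.4932 units


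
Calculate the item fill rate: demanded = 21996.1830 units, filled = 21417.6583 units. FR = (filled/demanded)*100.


FR = 21417.6583 / 21996.1830 * 100 = 97.3699

97.3699%


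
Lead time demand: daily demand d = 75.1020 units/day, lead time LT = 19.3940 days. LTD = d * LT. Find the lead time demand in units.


LTD = 75.1020 * 19.3940 = 1456.5282

1456.5282 units


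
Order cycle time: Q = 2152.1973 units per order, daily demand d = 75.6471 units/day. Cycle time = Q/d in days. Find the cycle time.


Cycle = 2152.1973 / 75.6471 = 28.4505

28.4505 days


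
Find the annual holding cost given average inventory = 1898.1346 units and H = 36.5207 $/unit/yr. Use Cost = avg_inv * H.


Cost = 1898.1346 * 36.5207 = 69321.2043

69321.2043 $/yr


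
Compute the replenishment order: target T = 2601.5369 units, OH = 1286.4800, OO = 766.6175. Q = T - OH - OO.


Inventory position = OH + OO = 1286.4800 + 766.6175 = 2053.0975
Q = 2601.5369 - 2053.0975 = 548.4394

548.4394 units


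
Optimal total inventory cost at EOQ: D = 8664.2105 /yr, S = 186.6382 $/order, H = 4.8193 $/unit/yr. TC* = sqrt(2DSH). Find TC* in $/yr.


2*D*S*H = 15586316.4649
TC* = sqrt(15586316.4649) = 3947.9509

3947.9509 $/yr


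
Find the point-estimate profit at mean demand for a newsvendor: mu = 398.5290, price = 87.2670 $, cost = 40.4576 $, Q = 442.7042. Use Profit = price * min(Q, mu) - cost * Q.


Sales at mu = min(442.7042, 398.5290) = 398.5290
Revenue = 87.2670 * 398.5290 = 34778.4302
Total cost = 40.4576 * 442.7042 = 17910.7494
Profit = 34778.4302 - 17910.7494 = 16867.6808

16867.6808 $


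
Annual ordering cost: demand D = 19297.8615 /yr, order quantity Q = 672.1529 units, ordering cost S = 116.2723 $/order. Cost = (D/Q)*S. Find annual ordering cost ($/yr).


Number of orders = D/Q = 28.7105
Cost = 28.7105 * 116.2723 = 3338.2386

3338.2386 $/yr


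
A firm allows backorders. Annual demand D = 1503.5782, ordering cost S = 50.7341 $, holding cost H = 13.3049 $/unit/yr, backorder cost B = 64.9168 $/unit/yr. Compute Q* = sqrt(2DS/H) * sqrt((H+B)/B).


sqrt(2DS/H) = 107.0834
sqrt((H+B)/B) = 1.0977
Q* = 107.0834 * 1.0977 = 117.5458

117.5458 units


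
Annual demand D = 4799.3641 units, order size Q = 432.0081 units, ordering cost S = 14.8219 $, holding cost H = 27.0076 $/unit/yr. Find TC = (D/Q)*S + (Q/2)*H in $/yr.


Ordering cost = D*S/Q = 164.6629
Holding cost = Q*H/2 = 5833.7510
TC = 164.6629 + 5833.7510 = 5998.4139

5998.4139 $/yr


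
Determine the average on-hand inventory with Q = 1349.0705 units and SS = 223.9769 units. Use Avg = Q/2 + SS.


Q/2 = 674.5353
Avg = 674.5353 + 223.9769 = 898.5122

898.5122 units


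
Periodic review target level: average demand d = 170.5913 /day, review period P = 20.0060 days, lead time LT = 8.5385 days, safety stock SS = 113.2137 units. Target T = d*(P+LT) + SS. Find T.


P + LT = 28.5445
d*(P+LT) = 170.5913 * 28.5445 = 4869.4434
T = 4869.4434 + 113.2137 = 4982.6571

4982.6571 units


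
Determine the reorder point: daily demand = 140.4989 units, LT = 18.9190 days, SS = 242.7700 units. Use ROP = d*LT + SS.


d*LT = 140.4989 * 18.9190 = 2658.0987
ROP = 2658.0987 + 242.7700 = 2900.8687

2900.8687 units


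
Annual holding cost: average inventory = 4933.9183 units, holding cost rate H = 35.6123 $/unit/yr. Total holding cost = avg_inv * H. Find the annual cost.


Cost = 4933.9183 * 35.6123 = 175708.1787

175708.1787 $/yr


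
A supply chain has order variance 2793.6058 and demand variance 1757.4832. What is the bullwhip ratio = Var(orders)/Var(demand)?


BW = 2793.6058 / 1757.4832 = 1.5895

1.5895


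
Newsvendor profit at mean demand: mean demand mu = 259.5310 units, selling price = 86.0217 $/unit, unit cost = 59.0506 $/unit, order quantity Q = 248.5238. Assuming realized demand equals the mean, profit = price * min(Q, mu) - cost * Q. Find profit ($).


Sales at mu = min(248.5238, 259.5310) = 248.5238
Revenue = 86.0217 * 248.5238 = 21378.4398
Total cost = 59.0506 * 248.5238 = 14675.4795
Profit = 21378.4398 - 14675.4795 = 6702.9603

6702.9603 $


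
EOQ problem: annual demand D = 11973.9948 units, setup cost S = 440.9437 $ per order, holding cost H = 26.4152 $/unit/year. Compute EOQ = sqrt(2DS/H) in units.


2*D*S = 2 * 11973.9948 * 440.9437 = 10559715.1418
2*D*S/H = 399759.0456
EOQ = sqrt(399759.0456) = 632.2650

632.2650 units


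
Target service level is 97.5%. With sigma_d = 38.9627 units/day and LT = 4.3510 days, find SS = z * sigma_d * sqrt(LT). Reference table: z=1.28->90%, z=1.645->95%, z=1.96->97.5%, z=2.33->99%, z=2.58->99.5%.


From the table, SL = 97.5% corresponds to z = 1.96
sqrt(LT) = sqrt(4.3510) = 2.0859
SS = 1.96 * 38.9627 * 2.0859 = 159.2941

159.2941 units


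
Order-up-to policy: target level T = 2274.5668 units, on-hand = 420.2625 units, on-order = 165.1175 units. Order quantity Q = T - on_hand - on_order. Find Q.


Inventory position = OH + OO = 420.2625 + 165.1175 = 585.3800
Q = 2274.5668 - 585.3800 = 1689.1868

1689.1868 units


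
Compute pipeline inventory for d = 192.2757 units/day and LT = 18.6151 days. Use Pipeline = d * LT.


Pipeline = 192.2757 * 18.6151 = 3579.2314

3579.2314 units


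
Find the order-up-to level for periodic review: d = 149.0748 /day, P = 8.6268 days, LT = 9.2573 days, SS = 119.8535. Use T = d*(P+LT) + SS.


P + LT = 17.8841
d*(P+LT) = 149.0748 * 17.8841 = 2666.0686
T = 2666.0686 + 119.8535 = 2785.9221

2785.9221 units


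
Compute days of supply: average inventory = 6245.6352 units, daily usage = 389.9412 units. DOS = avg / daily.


DOS = 6245.6352 / 389.9412 = 16.0169

16.0169 days


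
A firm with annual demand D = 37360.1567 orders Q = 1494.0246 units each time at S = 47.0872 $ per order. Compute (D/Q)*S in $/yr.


Number of orders = D/Q = 25.0064
Cost = 25.0064 * 47.0872 = 1177.4807

1177.4807 $/yr


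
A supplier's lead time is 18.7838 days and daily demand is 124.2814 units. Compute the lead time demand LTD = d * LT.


LTD = 124.2814 * 18.7838 = 2334.4770

2334.4770 units


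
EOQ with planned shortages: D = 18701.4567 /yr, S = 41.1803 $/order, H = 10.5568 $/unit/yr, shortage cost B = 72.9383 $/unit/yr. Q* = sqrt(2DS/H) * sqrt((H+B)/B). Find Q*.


sqrt(2DS/H) = 381.9718
sqrt((H+B)/B) = 1.0699
Q* = 381.9718 * 1.0699 = 408.6806

408.6806 units


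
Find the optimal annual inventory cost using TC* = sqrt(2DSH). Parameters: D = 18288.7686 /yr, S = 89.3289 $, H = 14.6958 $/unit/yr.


2*D*S*H = 48017514.8821
TC* = sqrt(48017514.8821) = 6929.4671

6929.4671 $/yr


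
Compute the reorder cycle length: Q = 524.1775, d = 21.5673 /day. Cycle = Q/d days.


Cycle = 524.1775 / 21.5673 = 24.3043

24.3043 days


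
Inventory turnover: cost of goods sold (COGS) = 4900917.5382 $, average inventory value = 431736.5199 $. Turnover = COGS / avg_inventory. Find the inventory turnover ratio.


Turnover = 4900917.5382 / 431736.5199 = 11.3516

11.3516


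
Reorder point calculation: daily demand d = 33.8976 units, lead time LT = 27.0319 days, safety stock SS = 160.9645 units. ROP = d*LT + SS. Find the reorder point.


d*LT = 33.8976 * 27.0319 = 916.3165
ROP = 916.3165 + 160.9645 = 1077.2810

1077.2810 units


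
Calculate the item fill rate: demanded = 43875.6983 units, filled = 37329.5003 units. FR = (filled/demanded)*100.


FR = 37329.5003 / 43875.6983 * 100 = 85.0801

85.0801%


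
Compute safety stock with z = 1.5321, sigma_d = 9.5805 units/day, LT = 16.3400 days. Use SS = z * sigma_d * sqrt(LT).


sqrt(LT) = sqrt(16.3400) = 4.0423
SS = 1.5321 * 9.5805 * 4.0423 = 59.3337

59.3337 units


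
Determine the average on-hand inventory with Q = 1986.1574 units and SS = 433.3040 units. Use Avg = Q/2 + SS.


Q/2 = 993.0787
Avg = 993.0787 + 433.3040 = 1426.3827

1426.3827 units


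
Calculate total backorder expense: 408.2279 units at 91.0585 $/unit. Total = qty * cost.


Total = 408.2279 * 91.0585 = 37172.6202

37172.6202 $


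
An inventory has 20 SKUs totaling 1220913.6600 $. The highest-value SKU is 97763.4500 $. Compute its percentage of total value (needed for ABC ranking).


Top item = 97763.4500
Total = 1220913.6600
Percentage = 97763.4500 / 1220913.6600 * 100 = 8.0074

8.0074%


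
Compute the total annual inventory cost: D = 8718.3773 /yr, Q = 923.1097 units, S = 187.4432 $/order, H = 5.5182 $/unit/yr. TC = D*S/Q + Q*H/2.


Ordering cost = D*S/Q = 1770.3211
Holding cost = Q*H/2 = 2546.9520
TC = 1770.3211 + 2546.9520 = 4317.2730

4317.2730 $/yr


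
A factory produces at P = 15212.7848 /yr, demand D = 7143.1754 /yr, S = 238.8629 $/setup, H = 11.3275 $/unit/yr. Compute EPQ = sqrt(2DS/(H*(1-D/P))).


1 - D/P = 1 - 0.4696 = 0.5304
H*(1-D/P) = 6.0087
2DS = 3412479.1825
EPQ = sqrt(567926.5185) = 753.6090

753.6090 units


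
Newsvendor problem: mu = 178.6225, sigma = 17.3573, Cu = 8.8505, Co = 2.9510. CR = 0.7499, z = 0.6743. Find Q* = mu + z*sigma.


CR = Cu/(Cu+Co) = 8.8505/(8.8505+2.9510) = 0.7499
z = 0.6743
Q* = 178.6225 + 0.6743 * 17.3573 = 190.3265

190.3265 units


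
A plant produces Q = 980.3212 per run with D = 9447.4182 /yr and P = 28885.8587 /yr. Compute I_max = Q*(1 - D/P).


D/P = 0.3271
1 - D/P = 0.6729
I_max = 980.3212 * 0.6729 = 659.6970

659.6970 units


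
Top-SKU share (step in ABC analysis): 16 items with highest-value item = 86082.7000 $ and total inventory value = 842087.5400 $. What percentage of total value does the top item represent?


Top item = 86082.7000
Total = 842087.5400
Percentage = 86082.7000 / 842087.5400 * 100 = 10.2225

10.2225%


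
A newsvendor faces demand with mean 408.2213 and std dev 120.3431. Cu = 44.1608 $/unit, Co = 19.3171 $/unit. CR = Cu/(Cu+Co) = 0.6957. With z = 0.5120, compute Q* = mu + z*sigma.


CR = Cu/(Cu+Co) = 44.1608/(44.1608+19.3171) = 0.6957
z = 0.5120
Q* = 408.2213 + 0.5120 * 120.3431 = 469.8370

469.8370 units


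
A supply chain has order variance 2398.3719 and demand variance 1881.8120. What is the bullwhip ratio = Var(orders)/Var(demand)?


BW = 2398.3719 / 1881.8120 = 1.2745

1.2745


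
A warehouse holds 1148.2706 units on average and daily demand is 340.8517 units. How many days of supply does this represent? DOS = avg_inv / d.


DOS = 1148.2706 / 340.8517 = 3.3688

3.3688 days


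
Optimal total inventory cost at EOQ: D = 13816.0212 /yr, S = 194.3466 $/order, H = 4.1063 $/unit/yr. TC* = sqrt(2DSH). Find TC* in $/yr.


2*D*S*H = 22051625.5341
TC* = sqrt(22051625.5341) = 4695.9158

4695.9158 $/yr


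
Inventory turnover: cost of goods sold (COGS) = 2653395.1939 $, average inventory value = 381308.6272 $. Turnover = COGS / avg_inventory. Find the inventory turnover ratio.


Turnover = 2653395.1939 / 381308.6272 = 6.9587

6.9587


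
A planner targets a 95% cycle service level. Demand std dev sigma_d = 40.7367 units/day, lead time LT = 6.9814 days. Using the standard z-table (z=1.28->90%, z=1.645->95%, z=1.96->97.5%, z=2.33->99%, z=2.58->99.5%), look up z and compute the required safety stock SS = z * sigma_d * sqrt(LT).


From the table, SL = 95% corresponds to z = 1.645
sqrt(LT) = sqrt(6.9814) = 2.6422
SS = 1.645 * 40.7367 * 2.6422 = 177.0610

177.0610 units


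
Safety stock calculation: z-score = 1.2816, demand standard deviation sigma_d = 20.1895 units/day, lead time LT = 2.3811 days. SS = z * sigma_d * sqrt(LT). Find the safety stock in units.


sqrt(LT) = sqrt(2.3811) = 1.5431
SS = 1.2816 * 20.1895 * 1.5431 = 39.9270

39.9270 units


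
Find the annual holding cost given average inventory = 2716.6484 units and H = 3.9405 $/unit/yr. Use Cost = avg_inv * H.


Cost = 2716.6484 * 3.9405 = 10704.9530

10704.9530 $/yr


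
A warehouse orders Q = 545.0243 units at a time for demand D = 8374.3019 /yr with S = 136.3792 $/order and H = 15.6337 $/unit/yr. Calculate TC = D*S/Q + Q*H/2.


Ordering cost = D*S/Q = 2095.4673
Holding cost = Q*H/2 = 4260.3732
TC = 2095.4673 + 4260.3732 = 6355.8405

6355.8405 $/yr


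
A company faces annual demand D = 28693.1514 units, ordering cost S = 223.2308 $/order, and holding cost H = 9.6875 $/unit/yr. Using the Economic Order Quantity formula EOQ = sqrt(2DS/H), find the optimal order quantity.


2*D*S = 2 * 28693.1514 * 223.2308 = 12810390.2831
2*D*S/H = 1322362.8679
EOQ = sqrt(1322362.8679) = 1149.9404

1149.9404 units


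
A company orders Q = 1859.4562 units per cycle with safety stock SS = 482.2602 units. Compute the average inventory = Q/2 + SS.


Q/2 = 929.7281
Avg = 929.7281 + 482.2602 = 1411.9883

1411.9883 units


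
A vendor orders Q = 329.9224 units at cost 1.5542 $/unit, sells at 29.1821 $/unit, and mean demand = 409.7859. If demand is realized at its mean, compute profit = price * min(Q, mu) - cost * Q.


Sales at mu = min(329.9224, 409.7859) = 329.9224
Revenue = 29.1821 * 329.9224 = 9627.8285
Total cost = 1.5542 * 329.9224 = 512.7654
Profit = 9627.8285 - 512.7654 = 9115.0631

9115.0631 $


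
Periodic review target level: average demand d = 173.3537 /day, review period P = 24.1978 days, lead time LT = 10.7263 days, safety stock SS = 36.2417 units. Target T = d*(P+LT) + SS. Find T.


P + LT = 34.9241
d*(P+LT) = 173.3537 * 34.9241 = 6054.2220
T = 6054.2220 + 36.2417 = 6090.4637

6090.4637 units


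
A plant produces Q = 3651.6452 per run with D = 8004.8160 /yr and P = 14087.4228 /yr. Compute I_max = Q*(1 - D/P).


D/P = 0.5682
1 - D/P = 0.4318
I_max = 3651.6452 * 0.4318 = 1576.6917

1576.6917 units


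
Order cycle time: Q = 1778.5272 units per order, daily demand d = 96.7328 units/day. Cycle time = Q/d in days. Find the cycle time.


Cycle = 1778.5272 / 96.7328 = 18.3860

18.3860 days


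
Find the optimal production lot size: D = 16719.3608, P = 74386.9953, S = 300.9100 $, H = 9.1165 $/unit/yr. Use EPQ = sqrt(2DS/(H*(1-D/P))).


1 - D/P = 1 - 0.2248 = 0.7752
H*(1-D/P) = 7.0675
2DS = 10062045.7167
EPQ = sqrt(1423714.8972) = 1193.1952

1193.1952 units


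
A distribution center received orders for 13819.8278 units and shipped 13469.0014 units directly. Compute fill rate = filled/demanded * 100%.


FR = 13469.0014 / 13819.8278 * 100 = 97.4614

97.4614%


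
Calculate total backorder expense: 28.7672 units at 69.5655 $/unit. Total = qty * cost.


Total = 28.7672 * 69.5655 = 2001.2047

2001.2047 $


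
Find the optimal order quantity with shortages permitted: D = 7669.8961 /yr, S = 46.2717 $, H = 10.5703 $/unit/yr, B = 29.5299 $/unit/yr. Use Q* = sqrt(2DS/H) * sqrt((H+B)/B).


sqrt(2DS/H) = 259.1336
sqrt((H+B)/B) = 1.1653
Q* = 259.1336 * 1.1653 = 301.9716

301.9716 units


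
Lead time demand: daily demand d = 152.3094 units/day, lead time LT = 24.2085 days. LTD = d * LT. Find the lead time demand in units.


LTD = 152.3094 * 24.2085 = 3687.1821

3687.1821 units


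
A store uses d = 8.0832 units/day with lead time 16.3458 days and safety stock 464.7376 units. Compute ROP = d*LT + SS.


d*LT = 8.0832 * 16.3458 = 132.1264
ROP = 132.1264 + 464.7376 = 596.8640

596.8640 units


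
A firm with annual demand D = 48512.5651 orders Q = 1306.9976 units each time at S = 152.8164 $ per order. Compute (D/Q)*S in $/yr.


Number of orders = D/Q = 37.1176
Cost = 37.1176 * 152.8164 = 5672.1723

5672.1723 $/yr


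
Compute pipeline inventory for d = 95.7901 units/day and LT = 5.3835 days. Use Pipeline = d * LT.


Pipeline = 95.7901 * 5.3835 = 515.6860

515.6860 units


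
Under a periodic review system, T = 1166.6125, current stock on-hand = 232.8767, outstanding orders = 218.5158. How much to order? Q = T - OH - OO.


Inventory position = OH + OO = 232.8767 + 218.5158 = 451.3925
Q = 1166.6125 - 451.3925 = 715.2200

715.2200 units


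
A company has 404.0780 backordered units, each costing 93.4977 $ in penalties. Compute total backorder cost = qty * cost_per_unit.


Total = 404.0780 * 93.4977 = 37780.3636

37780.3636 $


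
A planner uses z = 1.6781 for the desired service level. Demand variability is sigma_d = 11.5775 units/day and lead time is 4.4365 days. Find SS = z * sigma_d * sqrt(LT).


sqrt(LT) = sqrt(4.4365) = 2.1063
SS = 1.6781 * 11.5775 * 2.1063 = 40.9216

40.9216 units


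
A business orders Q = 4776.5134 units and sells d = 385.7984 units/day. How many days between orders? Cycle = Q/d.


Cycle = 4776.5134 / 385.7984 = 12.3809

12.3809 days


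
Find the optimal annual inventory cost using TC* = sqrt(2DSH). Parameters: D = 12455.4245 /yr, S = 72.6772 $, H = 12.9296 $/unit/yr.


2*D*S*H = 23408404.0811
TC* = sqrt(23408404.0811) = 4838.2232

4838.2232 $/yr


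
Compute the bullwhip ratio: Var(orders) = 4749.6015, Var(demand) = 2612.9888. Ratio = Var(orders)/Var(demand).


BW = 4749.6015 / 2612.9888 = 1.8177

1.8177


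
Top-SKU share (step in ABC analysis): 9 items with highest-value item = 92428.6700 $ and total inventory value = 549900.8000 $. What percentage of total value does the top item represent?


Top item = 92428.6700
Total = 549900.8000
Percentage = 92428.6700 / 549900.8000 * 100 = 16.8082

16.8082%


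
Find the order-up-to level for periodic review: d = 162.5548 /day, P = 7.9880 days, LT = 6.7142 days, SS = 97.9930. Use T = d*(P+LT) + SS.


P + LT = 14.7022
d*(P+LT) = 162.5548 * 14.7022 = 2389.9132
T = 2389.9132 + 97.9930 = 2487.9062

2487.9062 units


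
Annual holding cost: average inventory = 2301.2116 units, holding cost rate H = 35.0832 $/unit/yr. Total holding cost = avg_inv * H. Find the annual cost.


Cost = 2301.2116 * 35.0832 = 80733.8668

80733.8668 $/yr


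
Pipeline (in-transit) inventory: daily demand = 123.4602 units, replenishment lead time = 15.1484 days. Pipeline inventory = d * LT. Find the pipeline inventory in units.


Pipeline = 123.4602 * 15.1484 = 1870.2245

1870.2245 units


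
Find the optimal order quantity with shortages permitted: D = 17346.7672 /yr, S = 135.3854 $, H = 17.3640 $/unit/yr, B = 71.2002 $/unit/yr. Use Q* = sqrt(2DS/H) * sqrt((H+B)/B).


sqrt(2DS/H) = 520.0981
sqrt((H+B)/B) = 1.1153
Q* = 520.0981 * 1.1153 = 580.0612

580.0612 units


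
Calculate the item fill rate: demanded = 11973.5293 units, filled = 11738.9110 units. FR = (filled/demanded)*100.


FR = 11738.9110 / 11973.5293 * 100 = 98.0405

98.0405%


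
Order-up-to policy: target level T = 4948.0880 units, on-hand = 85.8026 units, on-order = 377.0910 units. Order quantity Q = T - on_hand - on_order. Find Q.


Inventory position = OH + OO = 85.8026 + 377.0910 = 462.8936
Q = 4948.0880 - 462.8936 = 4485.1944

4485.1944 units


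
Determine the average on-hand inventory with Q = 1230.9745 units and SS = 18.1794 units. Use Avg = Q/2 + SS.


Q/2 = 615.4873
Avg = 615.4873 + 18.1794 = 633.6667

633.6667 units


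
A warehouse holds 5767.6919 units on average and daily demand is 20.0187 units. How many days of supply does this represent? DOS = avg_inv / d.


DOS = 5767.6919 / 20.0187 = 288.1152

288.1152 days


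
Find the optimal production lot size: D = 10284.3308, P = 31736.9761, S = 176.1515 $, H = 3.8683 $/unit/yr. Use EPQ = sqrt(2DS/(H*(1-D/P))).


1 - D/P = 1 - 0.3240 = 0.6760
H*(1-D/P) = 2.6148
2DS = 3623200.5938
EPQ = sqrt(1385660.7767) = 1177.1409

1177.1409 units


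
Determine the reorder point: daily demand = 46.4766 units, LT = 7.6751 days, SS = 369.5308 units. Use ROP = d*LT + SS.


d*LT = 46.4766 * 7.6751 = 356.7126
ROP = 356.7126 + 369.5308 = 726.2434

726.2434 units


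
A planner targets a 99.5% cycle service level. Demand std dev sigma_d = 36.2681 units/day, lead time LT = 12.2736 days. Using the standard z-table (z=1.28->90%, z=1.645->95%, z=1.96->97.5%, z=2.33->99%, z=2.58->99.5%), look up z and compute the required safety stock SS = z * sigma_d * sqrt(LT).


From the table, SL = 99.5% corresponds to z = 2.58
sqrt(LT) = sqrt(12.2736) = 3.5034
SS = 2.58 * 36.2681 * 3.5034 = 327.8163

327.8163 units


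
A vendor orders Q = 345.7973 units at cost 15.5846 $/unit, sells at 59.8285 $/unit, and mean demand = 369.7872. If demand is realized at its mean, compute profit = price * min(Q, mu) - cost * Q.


Sales at mu = min(345.7973, 369.7872) = 345.7973
Revenue = 59.8285 * 345.7973 = 20688.5338
Total cost = 15.5846 * 345.7973 = 5389.1126
Profit = 20688.5338 - 5389.1126 = 15299.4212

15299.4212 $


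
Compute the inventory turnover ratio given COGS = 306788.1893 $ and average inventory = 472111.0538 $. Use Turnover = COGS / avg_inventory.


Turnover = 306788.1893 / 472111.0538 = 0.6498

0.6498


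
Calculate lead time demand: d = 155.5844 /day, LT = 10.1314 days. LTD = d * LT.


LTD = 155.5844 * 10.1314 = 1576.2878

1576.2878 units


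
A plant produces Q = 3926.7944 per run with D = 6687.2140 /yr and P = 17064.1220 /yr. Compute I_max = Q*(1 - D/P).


D/P = 0.3919
1 - D/P = 0.6081
I_max = 3926.7944 * 0.6081 = 2387.9332

2387.9332 units


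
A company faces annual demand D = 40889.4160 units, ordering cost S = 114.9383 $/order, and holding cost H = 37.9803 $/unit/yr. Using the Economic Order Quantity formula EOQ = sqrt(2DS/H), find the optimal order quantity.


2*D*S = 2 * 40889.4160 * 114.9383 = 9399519.9261
2*D*S/H = 247484.0885
EOQ = sqrt(247484.0885) = 497.4777

497.4777 units


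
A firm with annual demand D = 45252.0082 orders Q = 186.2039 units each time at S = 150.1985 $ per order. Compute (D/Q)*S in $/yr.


Number of orders = D/Q = 243.0240
Cost = 243.0240 * 150.1985 = 36501.8335

36501.8335 $/yr


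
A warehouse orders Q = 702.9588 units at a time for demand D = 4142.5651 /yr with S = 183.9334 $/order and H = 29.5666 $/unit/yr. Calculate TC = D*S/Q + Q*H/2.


Ordering cost = D*S/Q = 1083.9271
Holding cost = Q*H/2 = 10392.0508
TC = 1083.9271 + 10392.0508 = 11475.9779

11475.9779 $/yr


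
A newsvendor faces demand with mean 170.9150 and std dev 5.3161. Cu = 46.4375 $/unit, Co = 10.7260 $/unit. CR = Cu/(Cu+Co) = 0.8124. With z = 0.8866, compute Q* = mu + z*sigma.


CR = Cu/(Cu+Co) = 46.4375/(46.4375+10.7260) = 0.8124
z = 0.8866
Q* = 170.9150 + 0.8866 * 5.3161 = 175.6283

175.6283 units


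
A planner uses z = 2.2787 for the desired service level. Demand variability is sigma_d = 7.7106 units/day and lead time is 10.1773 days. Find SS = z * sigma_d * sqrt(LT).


sqrt(LT) = sqrt(10.1773) = 3.1902
SS = 2.2787 * 7.7106 * 3.1902 = 56.0521

56.0521 units


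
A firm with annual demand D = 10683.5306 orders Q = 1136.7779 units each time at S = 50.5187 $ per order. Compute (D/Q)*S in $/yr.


Number of orders = D/Q = 9.3981
Cost = 9.3981 * 50.5187 = 474.7788

474.7788 $/yr


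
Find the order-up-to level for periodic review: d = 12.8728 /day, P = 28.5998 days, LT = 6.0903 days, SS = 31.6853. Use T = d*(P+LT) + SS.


P + LT = 34.6901
d*(P+LT) = 12.8728 * 34.6901 = 446.5587
T = 446.5587 + 31.6853 = 478.2440

478.2440 units


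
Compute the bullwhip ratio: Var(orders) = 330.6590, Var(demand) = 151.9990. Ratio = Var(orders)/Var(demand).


BW = 330.6590 / 151.9990 = 2.1754

2.1754


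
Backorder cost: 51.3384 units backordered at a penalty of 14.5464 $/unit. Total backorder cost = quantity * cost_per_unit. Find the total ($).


Total = 51.3384 * 14.5464 = 746.7889

746.7889 $


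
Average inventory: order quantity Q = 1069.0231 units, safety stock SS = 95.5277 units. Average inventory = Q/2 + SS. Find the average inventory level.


Q/2 = 534.5116
Avg = 534.5116 + 95.5277 = 630.0393

630.0393 units


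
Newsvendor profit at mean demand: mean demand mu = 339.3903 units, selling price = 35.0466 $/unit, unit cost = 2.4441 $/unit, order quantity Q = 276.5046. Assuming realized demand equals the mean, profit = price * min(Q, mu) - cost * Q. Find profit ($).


Sales at mu = min(276.5046, 339.3903) = 276.5046
Revenue = 35.0466 * 276.5046 = 9690.5461
Total cost = 2.4441 * 276.5046 = 675.8049
Profit = 9690.5461 - 675.8049 = 9014.7412

9014.7412 $


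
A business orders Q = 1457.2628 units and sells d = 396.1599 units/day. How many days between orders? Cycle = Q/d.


Cycle = 1457.2628 / 396.1599 = 3.6785

3.6785 days


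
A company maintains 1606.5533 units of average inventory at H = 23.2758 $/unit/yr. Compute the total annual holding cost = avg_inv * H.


Cost = 1606.5533 * 23.2758 = 37393.8133

37393.8133 $/yr


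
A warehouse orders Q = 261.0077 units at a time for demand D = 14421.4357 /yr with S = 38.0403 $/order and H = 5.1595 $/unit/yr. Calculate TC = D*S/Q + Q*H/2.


Ordering cost = D*S/Q = 2101.8374
Holding cost = Q*H/2 = 673.3346
TC = 2101.8374 + 673.3346 = 2775.1720

2775.1720 $/yr


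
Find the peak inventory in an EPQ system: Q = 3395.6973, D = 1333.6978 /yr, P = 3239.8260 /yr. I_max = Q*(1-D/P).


D/P = 0.4117
1 - D/P = 0.5883
I_max = 3395.6973 * 0.5883 = 1997.8340

1997.8340 units


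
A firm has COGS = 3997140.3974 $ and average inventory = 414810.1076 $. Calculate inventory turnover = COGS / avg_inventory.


Turnover = 3997140.3974 / 414810.1076 = 9.6361

9.6361


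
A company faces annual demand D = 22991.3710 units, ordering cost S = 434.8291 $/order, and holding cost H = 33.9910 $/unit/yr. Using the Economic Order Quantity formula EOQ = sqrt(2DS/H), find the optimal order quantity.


2*D*S = 2 * 22991.3710 * 434.8291 = 19994634.3194
2*D*S/H = 588233.1888
EOQ = sqrt(588233.1888) = 766.9636

766.9636 units


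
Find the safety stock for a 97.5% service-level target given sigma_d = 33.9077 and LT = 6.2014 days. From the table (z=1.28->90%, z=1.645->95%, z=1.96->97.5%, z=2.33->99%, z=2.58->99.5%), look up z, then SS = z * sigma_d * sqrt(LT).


From the table, SL = 97.5% corresponds to z = 1.96
sqrt(LT) = sqrt(6.2014) = 2.4903
SS = 1.96 * 33.9077 * 2.4903 = 165.5005

165.5005 units


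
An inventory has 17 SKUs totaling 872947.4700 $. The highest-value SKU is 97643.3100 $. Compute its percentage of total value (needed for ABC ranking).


Top item = 97643.3100
Total = 872947.4700
Percentage = 97643.3100 / 872947.4700 * 100 = 11.1855

11.1855%


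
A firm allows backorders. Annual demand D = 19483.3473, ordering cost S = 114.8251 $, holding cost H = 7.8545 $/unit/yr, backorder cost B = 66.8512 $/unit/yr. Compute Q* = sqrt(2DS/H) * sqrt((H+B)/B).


sqrt(2DS/H) = 754.7549
sqrt((H+B)/B) = 1.0571
Q* = 754.7549 * 1.0571 = 797.8628

797.8628 units
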